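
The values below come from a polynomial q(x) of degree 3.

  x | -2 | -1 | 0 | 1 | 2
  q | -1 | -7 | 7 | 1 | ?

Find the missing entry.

-65

The 4 known values determine q uniquely (degree ≤ 3).
Evaluate each Lagrange basis at x = 2:
L_0(2) = (3)·(2)·(1)/[(-1)·(-2)·(-3)] = -1
L_1(2) = (4)·(2)·(1)/[(1)·(-1)·(-2)] = 4
L_2(2) = (4)·(3)·(1)/[(2)·(1)·(-1)] = -6
L_3(2) = (4)·(3)·(2)/[(3)·(2)·(1)] = 4
Sum: (-1)·(-1) + (-7)·(4) + 7·(-6) + 1·(4) = -65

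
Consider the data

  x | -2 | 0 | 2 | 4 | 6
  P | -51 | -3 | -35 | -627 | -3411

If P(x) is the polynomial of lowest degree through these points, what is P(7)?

-6450

Evaluate each Lagrange basis at x = 7:
L_0(7) = (7)·(5)·(3)·(1)/[(-2)·(-4)·(-6)·(-8)] = 35/128
L_1(7) = (9)·(5)·(3)·(1)/[(2)·(-2)·(-4)·(-6)] = -45/32
L_2(7) = (9)·(7)·(3)·(1)/[(4)·(2)·(-2)·(-4)] = 189/64
L_3(7) = (9)·(7)·(5)·(1)/[(6)·(4)·(2)·(-2)] = -105/32
L_4(7) = (9)·(7)·(5)·(3)/[(8)·(6)·(4)·(2)] = 315/128
Sum: (-51)·(35/128) + (-3)·(-45/32) + (-35)·(189/64) + (-627)·(-105/32) + (-3411)·(315/128) = -6450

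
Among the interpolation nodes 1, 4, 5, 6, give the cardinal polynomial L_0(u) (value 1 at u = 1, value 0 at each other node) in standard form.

L_0(u) = (u - 4)(u - 5)(u - 6) / [(-3)·(-4)·(-5)]
       = (u^3 - 15u^2 + 74u - 120) / (-60)

L_0(u) = -(1/60)u^3 + (1/4)u^2 - (37/30)u + 2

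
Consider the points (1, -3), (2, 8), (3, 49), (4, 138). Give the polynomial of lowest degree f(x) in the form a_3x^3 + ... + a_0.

L_0(x) = (x - 2)(x - 3)(x - 4) / [-6] = -(1/6)x^3 + (3/2)x^2 - (13/3)x + 4
L_1(x) = (x - 1)(x - 3)(x - 4) / [2] = (1/2)x^3 - 4x^2 + (19/2)x - 6
L_2(x) = (x - 1)(x - 2)(x - 4) / [-2] = -(1/2)x^3 + (7/2)x^2 - 7x + 4
L_3(x) = (x - 1)(x - 2)(x - 3) / [6] = (1/6)x^3 - x^2 + (11/6)x - 1
f(x) = (-3)·L_0 + 8·L_1 + 49·L_2 + 138·L_3
  (-3)·L_0(x) = (1/2)x^3 - (9/2)x^2 + 13x - 12
  8·L_1(x) = 4x^3 - 32x^2 + 76x - 48
  49·L_2(x) = -(49/2)x^3 + (343/2)x^2 - 343x + 196
  138·L_3(x) = 23x^3 - 138x^2 + 253x - 138
Adding term by term: 3x^3 - 3x^2 - x - 2

f(x) = 3x^3 - 3x^2 - x - 2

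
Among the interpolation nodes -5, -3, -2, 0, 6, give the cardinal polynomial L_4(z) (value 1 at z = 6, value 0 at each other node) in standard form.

L_4(z) = (z + 5)(z + 3)(z + 2)z / [(11)·(9)·(8)·(6)]
       = (z^4 + 10z^3 + 31z^2 + 30z) / (4752)

L_4(z) = (1/4752)z^4 + (5/2376)z^3 + (31/4752)z^2 + (5/792)z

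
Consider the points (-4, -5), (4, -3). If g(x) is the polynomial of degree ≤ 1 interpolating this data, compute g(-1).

L_0(-1) = (-5)/[(-8)] = 5/8
L_1(-1) = (3)/[(8)] = 3/8
Sum: (-5)·(5/8) + (-3)·(3/8) = -17/4

-17/4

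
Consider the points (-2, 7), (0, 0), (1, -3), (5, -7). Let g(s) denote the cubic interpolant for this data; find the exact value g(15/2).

17/16

L_0(15/2) = (15/2)·(13/2)·(5/2)/[(-2)·(-3)·(-7)] = -325/112
L_1(15/2) = (19/2)·(13/2)·(5/2)/[(2)·(-1)·(-5)] = 247/16
L_2(15/2) = (19/2)·(15/2)·(5/2)/[(3)·(1)·(-4)] = -475/32
L_3(15/2) = (19/2)·(15/2)·(13/2)/[(7)·(5)·(4)] = 741/224
Sum: 7·(-325/112) + 0 + (-3)·(-475/32) + (-7)·(741/224) = 17/16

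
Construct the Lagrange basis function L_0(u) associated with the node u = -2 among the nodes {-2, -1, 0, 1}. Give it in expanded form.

L_0(u) = -(1/6)u^3 + (1/6)u

L_0(u) = (u + 1)u(u - 1) / [(-1)·(-2)·(-3)]
       = (u^3 - u) / (-6)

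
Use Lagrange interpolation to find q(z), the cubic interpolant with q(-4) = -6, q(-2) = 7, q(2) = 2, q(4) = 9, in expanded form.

q(z) = (25/96)z^3 - (1/4)z^2 - (55/24)z + 11/2

L_0(z) = (z + 2)(z - 2)(z - 4) / [-96] = -(1/96)z^3 + (1/24)z^2 + (1/24)z - 1/6
L_1(z) = (z + 4)(z - 2)(z - 4) / [48] = (1/48)z^3 - (1/24)z^2 - (1/3)z + 2/3
L_2(z) = (z + 4)(z + 2)(z - 4) / [-48] = -(1/48)z^3 - (1/24)z^2 + (1/3)z + 2/3
L_3(z) = (z + 4)(z + 2)(z - 2) / [96] = (1/96)z^3 + (1/24)z^2 - (1/24)z - 1/6
q(z) = (-6)·L_0 + 7·L_1 + 2·L_2 + 9·L_3
  (-6)·L_0(z) = (1/16)z^3 - (1/4)z^2 - (1/4)z + 1
  7·L_1(z) = (7/48)z^3 - (7/24)z^2 - (7/3)z + 14/3
  2·L_2(z) = -(1/24)z^3 - (1/12)z^2 + (2/3)z + 4/3
  9·L_3(z) = (3/32)z^3 + (3/8)z^2 - (3/8)z - 3/2
Adding term by term: (25/96)z^3 - (1/4)z^2 - (55/24)z + 11/2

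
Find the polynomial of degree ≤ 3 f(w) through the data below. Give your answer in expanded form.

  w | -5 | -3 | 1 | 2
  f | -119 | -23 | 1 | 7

f(w) = w^3 - w + 1

L_0(w) = (w + 3)(w - 1)(w - 2) / [-84] = -(1/84)w^3 + (1/12)w - 1/14
L_1(w) = (w + 5)(w - 1)(w - 2) / [40] = (1/40)w^3 + (1/20)w^2 - (13/40)w + 1/4
L_2(w) = (w + 5)(w + 3)(w - 2) / [-24] = -(1/24)w^3 - (1/4)w^2 + (1/24)w + 5/4
L_3(w) = (w + 5)(w + 3)(w - 1) / [35] = (1/35)w^3 + (1/5)w^2 + (1/5)w - 3/7
f(w) = (-119)·L_0 + (-23)·L_1 + 1·L_2 + 7·L_3
  (-119)·L_0(w) = (17/12)w^3 - (119/12)w + 17/2
  (-23)·L_1(w) = -(23/40)w^3 - (23/20)w^2 + (299/40)w - 23/4
  1·L_2(w) = -(1/24)w^3 - (1/4)w^2 + (1/24)w + 5/4
  7·L_3(w) = (1/5)w^3 + (7/5)w^2 + (7/5)w - 3
Adding term by term: w^3 - w + 1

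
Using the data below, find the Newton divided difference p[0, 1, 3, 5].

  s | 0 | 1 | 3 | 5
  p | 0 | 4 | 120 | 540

4

p[0,1] = (4 - 0) / (1 - 0) = 4
p[1,3] = (120 - 4) / (3 - 1) = 58
p[3,5] = (540 - 120) / (5 - 3) = 210
p[0,1,3] = (58 - 4) / (3 - 0) = 18
p[1,3,5] = (210 - 58) / (5 - 1) = 38
p[0,1,3,5] = (38 - 18) / (5 - 0) = 4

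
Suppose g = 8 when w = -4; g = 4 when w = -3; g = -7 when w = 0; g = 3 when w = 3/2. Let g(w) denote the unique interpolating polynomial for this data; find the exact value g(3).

2257/66

L_0(3) = (6)·(3)·(3/2)/[(-1)·(-4)·(-11/2)] = -27/22
L_1(3) = (7)·(3)·(3/2)/[(1)·(-3)·(-9/2)] = 7/3
L_2(3) = (7)·(6)·(3/2)/[(4)·(3)·(-3/2)] = -7/2
L_3(3) = (7)·(6)·(3)/[(11/2)·(9/2)·(3/2)] = 112/33
Sum: 8·(-27/22) + 4·(7/3) + (-7)·(-7/2) + 3·(112/33) = 2257/66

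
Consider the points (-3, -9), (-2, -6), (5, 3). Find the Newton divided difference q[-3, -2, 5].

-3/14

q[-3,-2] = (-6 - (-9)) / (-2 - (-3)) = 3
q[-2,5] = (3 - (-6)) / (5 - (-2)) = 9/7
q[-3,-2,5] = (9/7 - 3) / (5 - (-3)) = -3/14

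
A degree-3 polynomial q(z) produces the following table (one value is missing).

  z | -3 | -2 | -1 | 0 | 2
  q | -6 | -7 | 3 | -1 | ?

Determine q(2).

-151

The 4 known values determine q uniquely (degree ≤ 3).
L_0(2) = (4)·(3)·(2)/[(-1)·(-2)·(-3)] = -4
L_1(2) = (5)·(3)·(2)/[(1)·(-1)·(-2)] = 15
L_2(2) = (5)·(4)·(2)/[(2)·(1)·(-1)] = -20
L_3(2) = (5)·(4)·(3)/[(3)·(2)·(1)] = 10
Sum: (-6)·(-4) + (-7)·(15) + 3·(-20) + (-1)·(10) = -151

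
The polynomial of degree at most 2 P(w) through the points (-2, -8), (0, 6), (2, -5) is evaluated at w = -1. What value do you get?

Using Newton's divided-difference form:
P[-2,0] = (6 - (-8)) / (0 - (-2)) = 7
P[0,2] = (-5 - 6) / (2 - 0) = -11/2
P[-2,0,2] = (-11/2 - 7) / (2 - (-2)) = -25/8
P(-1) = -8 + 7·(1) + (-25/8)·(1)·(-1) = 17/8

17/8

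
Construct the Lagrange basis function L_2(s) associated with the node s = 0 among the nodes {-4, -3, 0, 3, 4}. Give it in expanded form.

L_2(s) = (s + 4)(s + 3)(s - 3)(s - 4) / [(4)·(3)·(-3)·(-4)]
       = (s^4 - 25s^2 + 144) / (144)

L_2(s) = (1/144)s^4 - (25/144)s^2 + 1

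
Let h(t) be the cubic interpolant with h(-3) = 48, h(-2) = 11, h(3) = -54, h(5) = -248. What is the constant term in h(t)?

-3

L_0(t) = (t + 2)(t - 3)(t - 5) / [-48] = -(1/48)t^3 + (1/8)t^2 + (1/48)t - 5/8
L_1(t) = (t + 3)(t - 3)(t - 5) / [35] = (1/35)t^3 - (1/7)t^2 - (9/35)t + 9/7
L_2(t) = (t + 3)(t + 2)(t - 5) / [-60] = -(1/60)t^3 + (19/60)t + 1/2
L_3(t) = (t + 3)(t + 2)(t - 3) / [112] = (1/112)t^3 + (1/56)t^2 - (9/112)t - 9/56
h(t) = 48·L_0 + 11·L_1 + (-54)·L_2 + (-248)·L_3
Only the constant term is needed; take it from each L_i and combine:
48·(-5/8) + 11·(9/7) + (-54)·(1/2) + (-248)·(-9/56) = -3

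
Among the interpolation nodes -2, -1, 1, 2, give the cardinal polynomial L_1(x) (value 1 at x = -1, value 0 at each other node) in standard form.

L_1(x) = (x + 2)(x - 1)(x - 2) / [(1)·(-2)·(-3)]
       = (x^3 - x^2 - 4x + 4) / (6)

L_1(x) = (1/6)x^3 - (1/6)x^2 - (2/3)x + 2/3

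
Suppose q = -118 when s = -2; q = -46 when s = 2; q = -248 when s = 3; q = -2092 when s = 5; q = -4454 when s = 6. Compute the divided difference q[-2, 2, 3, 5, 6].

-4

q[-2,2] = (-46 - (-118)) / (2 - (-2)) = 18
q[2,3] = (-248 - (-46)) / (3 - 2) = -202
q[3,5] = (-2092 - (-248)) / (5 - 3) = -922
q[5,6] = (-4454 - (-2092)) / (6 - 5) = -2362
q[-2,2,3] = (-202 - 18) / (3 - (-2)) = -44
q[2,3,5] = (-922 - (-202)) / (5 - 2) = -240
q[3,5,6] = (-2362 - (-922)) / (6 - 3) = -480
q[-2,2,3,5] = (-240 - (-44)) / (5 - (-2)) = -28
q[2,3,5,6] = (-480 - (-240)) / (6 - 2) = -60
q[-2,2,3,5,6] = (-60 - (-28)) / (6 - (-2)) = -4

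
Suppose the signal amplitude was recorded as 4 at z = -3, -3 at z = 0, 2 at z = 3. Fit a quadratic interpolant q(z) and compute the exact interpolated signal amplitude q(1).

-8/3

Using Newton's divided-difference form:
q[-3,0] = (-3 - 4) / (0 - (-3)) = -7/3
q[0,3] = (2 - (-3)) / (3 - 0) = 5/3
q[-3,0,3] = (5/3 - (-7/3)) / (3 - (-3)) = 2/3
q(1) = 4 + (-7/3)·(4) + (2/3)·(4)·(1) = -8/3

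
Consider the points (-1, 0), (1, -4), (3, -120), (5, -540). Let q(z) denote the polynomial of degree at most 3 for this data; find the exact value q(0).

Using Newton's divided-difference form:
q[-1,1] = (-4 - 0) / (1 - (-1)) = -2
q[1,3] = (-120 - (-4)) / (3 - 1) = -58
q[3,5] = (-540 - (-120)) / (5 - 3) = -210
q[-1,1,3] = (-58 - (-2)) / (3 - (-1)) = -14
q[1,3,5] = (-210 - (-58)) / (5 - 1) = -38
q[-1,1,3,5] = (-38 - (-14)) / (5 - (-1)) = -4
q(0) = 0 + (-2)·(1) + (-14)·(1)·(-1) + (-4)·(1)·(-1)·(-3) = 0

0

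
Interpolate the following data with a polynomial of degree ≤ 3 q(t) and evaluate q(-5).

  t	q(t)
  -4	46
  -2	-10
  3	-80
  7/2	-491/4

Using Newton's divided-difference form:
q[-4,-2] = (-10 - 46) / (-2 - (-4)) = -28
q[-2,3] = (-80 - (-10)) / (3 - (-2)) = -14
q[3,7/2] = (-491/4 - (-80)) / (7/2 - 3) = -171/2
q[-4,-2,3] = (-14 - (-28)) / (3 - (-4)) = 2
q[-2,3,7/2] = (-171/2 - (-14)) / (7/2 - (-2)) = -13
q[-4,-2,3,7/2] = (-13 - 2) / (7/2 - (-4)) = -2
q(-5) = 46 + (-28)·(-1) + 2·(-1)·(-3) + (-2)·(-1)·(-3)·(-8) = 128

128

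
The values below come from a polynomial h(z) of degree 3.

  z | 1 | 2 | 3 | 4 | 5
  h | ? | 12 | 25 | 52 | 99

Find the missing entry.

The 4 known values determine h uniquely (degree ≤ 3).
Evaluate each Lagrange basis at z = 1:
L_0(1) = (-2)·(-3)·(-4)/[(-1)·(-2)·(-3)] = 4
L_1(1) = (-1)·(-3)·(-4)/[(1)·(-1)·(-2)] = -6
L_2(1) = (-1)·(-2)·(-4)/[(2)·(1)·(-1)] = 4
L_3(1) = (-1)·(-2)·(-3)/[(3)·(2)·(1)] = -1
Sum: 12·(4) + 25·(-6) + 52·(4) + 99·(-1) = 7

7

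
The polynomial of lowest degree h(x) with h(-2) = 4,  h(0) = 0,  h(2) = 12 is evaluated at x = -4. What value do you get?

L_0(-4) = (-4)·(-6)/[(-2)·(-4)] = 3
L_1(-4) = (-2)·(-6)/[(2)·(-2)] = -3
L_2(-4) = (-2)·(-4)/[(4)·(2)] = 1
Sum: 4·(3) + 0 + 12·(1) = 24

24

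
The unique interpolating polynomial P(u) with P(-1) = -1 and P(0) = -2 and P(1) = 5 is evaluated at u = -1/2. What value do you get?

Using Newton's divided-difference form:
P[-1,0] = (-2 - (-1)) / (0 - (-1)) = -1
P[0,1] = (5 - (-2)) / (1 - 0) = 7
P[-1,0,1] = (7 - (-1)) / (1 - (-1)) = 4
P(-1/2) = -1 + (-1)·(1/2) + 4·(1/2)·(-1/2) = -5/2

-5/2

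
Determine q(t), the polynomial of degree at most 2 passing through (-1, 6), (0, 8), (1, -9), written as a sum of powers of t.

Build the Lagrange basis polynomials:
L_0(t) = t(t - 1) / [2] = (1/2)t^2 - (1/2)t
L_1(t) = (t + 1)(t - 1) / [-1] = -t^2 + 1
L_2(t) = (t + 1)t / [2] = (1/2)t^2 + (1/2)t
q(t) = 6·L_0 + 8·L_1 + (-9)·L_2
  6·L_0(t) = 3t^2 - 3t
  8·L_1(t) = -8t^2 + 8
  (-9)·L_2(t) = -(9/2)t^2 - (9/2)t
Adding term by term: -(19/2)t^2 - (15/2)t + 8

q(t) = -(19/2)t^2 - (15/2)t + 8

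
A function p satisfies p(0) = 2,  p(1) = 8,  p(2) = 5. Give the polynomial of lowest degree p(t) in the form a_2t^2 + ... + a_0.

Build the Lagrange basis polynomials:
L_0(t) = (t - 1)(t - 2) / [2] = (1/2)t^2 - (3/2)t + 1
L_1(t) = t(t - 2) / [-1] = -t^2 + 2t
L_2(t) = t(t - 1) / [2] = (1/2)t^2 - (1/2)t
p(t) = 2·L_0 + 8·L_1 + 5·L_2
  2·L_0(t) = t^2 - 3t + 2
  8·L_1(t) = -8t^2 + 16t
  5·L_2(t) = (5/2)t^2 - (5/2)t
Adding term by term: -(9/2)t^2 + (21/2)t + 2

p(t) = -(9/2)t^2 + (21/2)t + 2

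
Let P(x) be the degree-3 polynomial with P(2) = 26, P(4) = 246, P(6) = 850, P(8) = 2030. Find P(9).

L_0(9) = (5)·(3)·(1)/[(-2)·(-4)·(-6)] = -5/16
L_1(9) = (7)·(3)·(1)/[(2)·(-2)·(-4)] = 21/16
L_2(9) = (7)·(5)·(1)/[(4)·(2)·(-2)] = -35/16
L_3(9) = (7)·(5)·(3)/[(6)·(4)·(2)] = 35/16
Sum: 26·(-5/16) + 246·(21/16) + 850·(-35/16) + 2030·(35/16) = 2896

2896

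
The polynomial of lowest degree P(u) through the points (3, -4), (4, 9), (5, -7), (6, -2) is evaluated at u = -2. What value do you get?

Using Newton's divided-difference form:
P[3,4] = (9 - (-4)) / (4 - 3) = 13
P[4,5] = (-7 - 9) / (5 - 4) = -16
P[5,6] = (-2 - (-7)) / (6 - 5) = 5
P[3,4,5] = (-16 - 13) / (5 - 3) = -29/2
P[4,5,6] = (5 - (-16)) / (6 - 4) = 21/2
P[3,4,5,6] = (21/2 - (-29/2)) / (6 - 3) = 25/3
P(-2) = -4 + 13·(-5) + (-29/2)·(-5)·(-6) + (25/3)·(-5)·(-6)·(-7) = -2254

-2254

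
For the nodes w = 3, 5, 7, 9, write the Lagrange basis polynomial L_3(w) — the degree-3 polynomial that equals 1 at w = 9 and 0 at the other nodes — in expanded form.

L_3(w) = (w - 3)(w - 5)(w - 7) / [(6)·(4)·(2)]
       = (w^3 - 15w^2 + 71w - 105) / (48)

L_3(w) = (1/48)w^3 - (5/16)w^2 + (71/48)w - 35/16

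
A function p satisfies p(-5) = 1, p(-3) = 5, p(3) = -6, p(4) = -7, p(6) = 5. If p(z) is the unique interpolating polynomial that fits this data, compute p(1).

305/462

Evaluate each Lagrange basis at z = 1:
L_0(1) = (4)·(-2)·(-3)·(-5)/[(-2)·(-8)·(-9)·(-11)] = -5/66
L_1(1) = (6)·(-2)·(-3)·(-5)/[(2)·(-6)·(-7)·(-9)] = 5/21
L_2(1) = (6)·(4)·(-3)·(-5)/[(8)·(6)·(-1)·(-3)] = 5/2
L_3(1) = (6)·(4)·(-2)·(-5)/[(9)·(7)·(1)·(-2)] = -40/21
L_4(1) = (6)·(4)·(-2)·(-3)/[(11)·(9)·(3)·(2)] = 8/33
Sum: 1·(-5/66) + 5·(5/21) + (-6)·(5/2) + (-7)·(-40/21) + 5·(8/33) = 305/462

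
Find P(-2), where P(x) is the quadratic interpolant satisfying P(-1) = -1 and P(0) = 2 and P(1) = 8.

-1

Using Newton's divided-difference form:
P[-1,0] = (2 - (-1)) / (0 - (-1)) = 3
P[0,1] = (8 - 2) / (1 - 0) = 6
P[-1,0,1] = (6 - 3) / (1 - (-1)) = 3/2
P(-2) = -1 + 3·(-1) + (3/2)·(-1)·(-2) = -1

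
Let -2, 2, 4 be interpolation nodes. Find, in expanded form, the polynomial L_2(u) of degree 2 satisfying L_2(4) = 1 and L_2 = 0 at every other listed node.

L_2(u) = (u + 2)(u - 2) / [(6)·(2)]
       = (u^2 - 4) / (12)

L_2(u) = (1/12)u^2 - 1/3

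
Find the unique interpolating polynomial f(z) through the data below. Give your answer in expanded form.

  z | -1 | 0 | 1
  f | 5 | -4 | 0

f(z) = (13/2)z^2 - (5/2)z - 4

Build the Lagrange basis polynomials:
L_0(z) = z(z - 1) / [2] = (1/2)z^2 - (1/2)z
L_1(z) = (z + 1)(z - 1) / [-1] = -z^2 + 1
L_2(z) = (z + 1)z / [2] = (1/2)z^2 + (1/2)z
f(z) = 5·L_0 + (-4)·L_1 + 0·L_2
  5·L_0(z) = (5/2)z^2 - (5/2)z
  (-4)·L_1(z) = 4z^2 - 4
  0·L_2(z) = 0
Adding term by term: (13/2)z^2 - (5/2)z - 4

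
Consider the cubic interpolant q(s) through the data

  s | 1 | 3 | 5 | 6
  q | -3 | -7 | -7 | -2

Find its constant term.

-3

L_0(s) = (s - 3)(s - 5)(s - 6) / [-40] = -(1/40)s^3 + (7/20)s^2 - (63/40)s + 9/4
L_1(s) = (s - 1)(s - 5)(s - 6) / [12] = (1/12)s^3 - s^2 + (41/12)s - 5/2
L_2(s) = (s - 1)(s - 3)(s - 6) / [-8] = -(1/8)s^3 + (5/4)s^2 - (27/8)s + 9/4
L_3(s) = (s - 1)(s - 3)(s - 5) / [15] = (1/15)s^3 - (3/5)s^2 + (23/15)s - 1
q(s) = (-3)·L_0 + (-7)·L_1 + (-7)·L_2 + (-2)·L_3
Only the constant term is needed; take it from each L_i and combine:
(-3)·(9/4) + (-7)·(-5/2) + (-7)·(9/4) + (-2)·(-1) = -3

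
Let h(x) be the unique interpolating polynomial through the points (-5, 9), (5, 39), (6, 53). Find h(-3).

Using Newton's divided-difference form:
h[-5,5] = (39 - 9) / (5 - (-5)) = 3
h[5,6] = (53 - 39) / (6 - 5) = 14
h[-5,5,6] = (14 - 3) / (6 - (-5)) = 1
h(-3) = 9 + 3·(2) + 1·(2)·(-8) = -1

-1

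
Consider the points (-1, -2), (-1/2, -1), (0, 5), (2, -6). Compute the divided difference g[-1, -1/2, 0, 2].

-17/3

g[-1,-1/2] = (-1 - (-2)) / (-1/2 - (-1)) = 2
g[-1/2,0] = (5 - (-1)) / (0 - (-1/2)) = 12
g[0,2] = (-6 - 5) / (2 - 0) = -11/2
g[-1,-1/2,0] = (12 - 2) / (0 - (-1)) = 10
g[-1/2,0,2] = (-11/2 - 12) / (2 - (-1/2)) = -7
g[-1,-1/2,0,2] = (-7 - 10) / (2 - (-1)) = -17/3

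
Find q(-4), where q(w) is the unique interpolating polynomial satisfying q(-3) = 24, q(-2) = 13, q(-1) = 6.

L_0(-4) = (-2)·(-3)/[(-1)·(-2)] = 3
L_1(-4) = (-1)·(-3)/[(1)·(-1)] = -3
L_2(-4) = (-1)·(-2)/[(2)·(1)] = 1
Sum: 24·(3) + 13·(-3) + 6·(1) = 39

39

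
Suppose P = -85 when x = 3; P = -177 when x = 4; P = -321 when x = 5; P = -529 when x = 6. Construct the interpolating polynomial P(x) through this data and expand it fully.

P(x) = -2x^3 - 2x^2 - 4x - 1

L_0(x) = (x - 4)(x - 5)(x - 6) / [-6] = -(1/6)x^3 + (5/2)x^2 - (37/3)x + 20
L_1(x) = (x - 3)(x - 5)(x - 6) / [2] = (1/2)x^3 - 7x^2 + (63/2)x - 45
L_2(x) = (x - 3)(x - 4)(x - 6) / [-2] = -(1/2)x^3 + (13/2)x^2 - 27x + 36
L_3(x) = (x - 3)(x - 4)(x - 5) / [6] = (1/6)x^3 - 2x^2 + (47/6)x - 10
P(x) = (-85)·L_0 + (-177)·L_1 + (-321)·L_2 + (-529)·L_3
  (-85)·L_0(x) = (85/6)x^3 - (425/2)x^2 + (3145/3)x - 1700
  (-177)·L_1(x) = -(177/2)x^3 + 1239x^2 - (11151/2)x + 7965
  (-321)·L_2(x) = (321/2)x^3 - (4173/2)x^2 + 8667x - 11556
  (-529)·L_3(x) = -(529/6)x^3 + 1058x^2 - (24863/6)x + 5290
Adding term by term: -2x^3 - 2x^2 - 4x - 1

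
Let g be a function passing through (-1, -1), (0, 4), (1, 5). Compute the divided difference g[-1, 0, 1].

-2

g[-1,0] = (4 - (-1)) / (0 - (-1)) = 5
g[0,1] = (5 - 4) / (1 - 0) = 1
g[-1,0,1] = (1 - 5) / (1 - (-1)) = -2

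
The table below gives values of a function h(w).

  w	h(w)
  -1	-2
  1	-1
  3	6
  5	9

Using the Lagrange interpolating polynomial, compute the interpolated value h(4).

69/8

Evaluate each Lagrange basis at w = 4:
L_0(4) = (3)·(1)·(-1)/[(-2)·(-4)·(-6)] = 1/16
L_1(4) = (5)·(1)·(-1)/[(2)·(-2)·(-4)] = -5/16
L_2(4) = (5)·(3)·(-1)/[(4)·(2)·(-2)] = 15/16
L_3(4) = (5)·(3)·(1)/[(6)·(4)·(2)] = 5/16
Sum: (-2)·(1/16) + (-1)·(-5/16) + 6·(15/16) + 9·(5/16) = 69/8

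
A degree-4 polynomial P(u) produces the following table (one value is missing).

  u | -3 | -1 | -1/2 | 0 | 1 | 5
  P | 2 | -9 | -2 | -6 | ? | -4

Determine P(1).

-3081/55

The 5 known values determine P uniquely (degree ≤ 4).
Evaluate each Lagrange basis at u = 1:
L_0(1) = (2)·(3/2)·(1)·(-4)/[(-2)·(-5/2)·(-3)·(-8)] = -1/10
L_1(1) = (4)·(3/2)·(1)·(-4)/[(2)·(-1/2)·(-1)·(-6)] = 4
L_2(1) = (4)·(2)·(1)·(-4)/[(5/2)·(1/2)·(-1/2)·(-11/2)] = -512/55
L_3(1) = (4)·(2)·(3/2)·(-4)/[(3)·(1)·(1/2)·(-5)] = 32/5
L_4(1) = (4)·(2)·(3/2)·(1)/[(8)·(6)·(11/2)·(5)] = 1/110
Sum: 2·(-1/10) + (-9)·(4) + (-2)·(-512/55) + (-6)·(32/5) + (-4)·(1/110) = -3081/55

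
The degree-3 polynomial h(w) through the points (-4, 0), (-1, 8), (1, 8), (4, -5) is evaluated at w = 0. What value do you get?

87/10

Evaluate each Lagrange basis at w = 0:
L_0(0) = (1)·(-1)·(-4)/[(-3)·(-5)·(-8)] = -1/30
L_1(0) = (4)·(-1)·(-4)/[(3)·(-2)·(-5)] = 8/15
L_2(0) = (4)·(1)·(-4)/[(5)·(2)·(-3)] = 8/15
L_3(0) = (4)·(1)·(-1)/[(8)·(5)·(3)] = -1/30
Sum: 0 + 8·(8/15) + 8·(8/15) + (-5)·(-1/30) = 87/10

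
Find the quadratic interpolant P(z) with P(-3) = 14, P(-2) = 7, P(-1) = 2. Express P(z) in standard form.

P(z) = z^2 - 2z - 1

L_0(z) = (z + 2)(z + 1) / [2] = (1/2)z^2 + (3/2)z + 1
L_1(z) = (z + 3)(z + 1) / [-1] = -z^2 - 4z - 3
L_2(z) = (z + 3)(z + 2) / [2] = (1/2)z^2 + (5/2)z + 3
P(z) = 14·L_0 + 7·L_1 + 2·L_2
  14·L_0(z) = 7z^2 + 21z + 14
  7·L_1(z) = -7z^2 - 28z - 21
  2·L_2(z) = z^2 + 5z + 6
Adding term by term: z^2 - 2z - 1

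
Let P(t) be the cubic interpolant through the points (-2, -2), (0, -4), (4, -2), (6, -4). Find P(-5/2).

L_0(-5/2) = (-5/2)·(-13/2)·(-17/2)/[(-2)·(-6)·(-8)] = 1105/768
L_1(-5/2) = (-1/2)·(-13/2)·(-17/2)/[(2)·(-4)·(-6)] = -221/384
L_2(-5/2) = (-1/2)·(-5/2)·(-17/2)/[(6)·(4)·(-2)] = 85/384
L_3(-5/2) = (-1/2)·(-5/2)·(-13/2)/[(8)·(6)·(2)] = -65/768
Sum: (-2)·(1105/768) + (-4)·(-221/384) + (-2)·(85/384) + (-4)·(-65/768) = -87/128

-87/128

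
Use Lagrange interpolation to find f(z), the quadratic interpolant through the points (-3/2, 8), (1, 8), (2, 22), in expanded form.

f(z) = 4z^2 + 2z + 2

L_0(z) = (z - 1)(z - 2) / [35/4] = (4/35)z^2 - (12/35)z + 8/35
L_1(z) = (z + 3/2)(z - 2) / [-5/2] = -(2/5)z^2 + (1/5)z + 6/5
L_2(z) = (z + 3/2)(z - 1) / [7/2] = (2/7)z^2 + (1/7)z - 3/7
f(z) = 8·L_0 + 8·L_1 + 22·L_2
  8·L_0(z) = (32/35)z^2 - (96/35)z + 64/35
  8·L_1(z) = -(16/5)z^2 + (8/5)z + 48/5
  22·L_2(z) = (44/7)z^2 + (22/7)z - 66/7
Adding term by term: 4z^2 + 2z + 2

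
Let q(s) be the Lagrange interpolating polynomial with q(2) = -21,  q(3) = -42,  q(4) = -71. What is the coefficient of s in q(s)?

-1

L_0(s) = (s - 3)(s - 4) / [2] = (1/2)s^2 - (7/2)s + 6
L_1(s) = (s - 2)(s - 4) / [-1] = -s^2 + 6s - 8
L_2(s) = (s - 2)(s - 3) / [2] = (1/2)s^2 - (5/2)s + 3
q(s) = (-21)·L_0 + (-42)·L_1 + (-71)·L_2
Only the coefficient of s is needed; take it from each L_i and combine:
(-21)·(-7/2) + (-42)·(6) + (-71)·(-5/2) = -1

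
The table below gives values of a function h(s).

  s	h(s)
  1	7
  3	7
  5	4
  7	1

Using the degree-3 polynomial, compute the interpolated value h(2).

121/16

L_0(2) = (-1)·(-3)·(-5)/[(-2)·(-4)·(-6)] = 5/16
L_1(2) = (1)·(-3)·(-5)/[(2)·(-2)·(-4)] = 15/16
L_2(2) = (1)·(-1)·(-5)/[(4)·(2)·(-2)] = -5/16
L_3(2) = (1)·(-1)·(-3)/[(6)·(4)·(2)] = 1/16
Sum: 7·(5/16) + 7·(15/16) + 4·(-5/16) + 1·(1/16) = 121/16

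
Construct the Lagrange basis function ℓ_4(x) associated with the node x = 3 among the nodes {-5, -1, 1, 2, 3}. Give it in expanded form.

ℓ_4(x) = (1/64)x^4 + (3/64)x^3 - (11/64)x^2 - (3/64)x + 5/32

ℓ_4(x) = (x + 5)(x + 1)(x - 1)(x - 2) / [(8)·(4)·(2)·(1)]
       = (x^4 + 3x^3 - 11x^2 - 3x + 10) / (64)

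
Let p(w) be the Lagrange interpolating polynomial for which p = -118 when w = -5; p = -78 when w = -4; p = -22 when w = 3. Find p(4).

-46

Evaluate each Lagrange basis at w = 4:
L_0(4) = (8)·(1)/[(-1)·(-8)] = 1
L_1(4) = (9)·(1)/[(1)·(-7)] = -9/7
L_2(4) = (9)·(8)/[(8)·(7)] = 9/7
Sum: (-118)·(1) + (-78)·(-9/7) + (-22)·(9/7) = -46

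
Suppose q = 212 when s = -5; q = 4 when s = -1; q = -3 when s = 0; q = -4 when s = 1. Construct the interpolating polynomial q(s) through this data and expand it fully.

q(s) = -s^3 + 3s^2 - 3s - 3

Build the Lagrange basis polynomials:
L_0(s) = (s + 1)s(s - 1) / [-120] = -(1/120)s^3 + (1/120)s
L_1(s) = (s + 5)s(s - 1) / [8] = (1/8)s^3 + (1/2)s^2 - (5/8)s
L_2(s) = (s + 5)(s + 1)(s - 1) / [-5] = -(1/5)s^3 - s^2 + (1/5)s + 1
L_3(s) = (s + 5)(s + 1)s / [12] = (1/12)s^3 + (1/2)s^2 + (5/12)s
q(s) = 212·L_0 + 4·L_1 + (-3)·L_2 + (-4)·L_3
  212·L_0(s) = -(53/30)s^3 + (53/30)s
  4·L_1(s) = (1/2)s^3 + 2s^2 - (5/2)s
  (-3)·L_2(s) = (3/5)s^3 + 3s^2 - (3/5)s - 3
  (-4)·L_3(s) = -(1/3)s^3 - 2s^2 - (5/3)s
Adding term by term: -s^3 + 3s^2 - 3s - 3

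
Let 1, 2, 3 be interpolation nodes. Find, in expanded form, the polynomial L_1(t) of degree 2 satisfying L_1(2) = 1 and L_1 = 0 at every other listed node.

L_1(t) = (t - 1)(t - 3) / [(1)·(-1)]
       = (t^2 - 4t + 3) / (-1)

L_1(t) = -t^2 + 4t - 3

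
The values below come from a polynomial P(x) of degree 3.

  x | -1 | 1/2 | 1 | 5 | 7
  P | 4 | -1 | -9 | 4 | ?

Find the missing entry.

The 4 known values determine P uniquely (degree ≤ 3).
Evaluate each Lagrange basis at x = 7:
L_0(7) = (13/2)·(6)·(2)/[(-3/2)·(-2)·(-6)] = -13/3
L_1(7) = (8)·(6)·(2)/[(3/2)·(-1/2)·(-9/2)] = 256/9
L_2(7) = (8)·(13/2)·(2)/[(2)·(1/2)·(-4)] = -26
L_3(7) = (8)·(13/2)·(6)/[(6)·(9/2)·(4)] = 26/9
Sum: 4·(-13/3) + (-1)·(256/9) + (-9)·(-26) + 4·(26/9) = 1798/9

1798/9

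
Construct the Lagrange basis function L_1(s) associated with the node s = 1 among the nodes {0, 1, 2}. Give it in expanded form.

L_1(s) = -s^2 + 2s

L_1(s) = s(s - 2) / [(1)·(-1)]
       = (s^2 - 2s) / (-1)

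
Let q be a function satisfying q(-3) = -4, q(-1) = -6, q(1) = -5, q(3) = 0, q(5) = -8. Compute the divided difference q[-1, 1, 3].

1/2

q[-1,1] = (-5 - (-6)) / (1 - (-1)) = 1/2
q[1,3] = (0 - (-5)) / (3 - 1) = 5/2
q[-1,1,3] = (5/2 - 1/2) / (3 - (-1)) = 1/2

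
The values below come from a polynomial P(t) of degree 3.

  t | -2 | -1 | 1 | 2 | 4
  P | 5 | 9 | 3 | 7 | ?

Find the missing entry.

The 4 known values determine P uniquely (degree ≤ 3).
Evaluate each Lagrange basis at t = 4:
L_0(4) = (5)·(3)·(2)/[(-1)·(-3)·(-4)] = -5/2
L_1(4) = (6)·(3)·(2)/[(1)·(-2)·(-3)] = 6
L_2(4) = (6)·(5)·(2)/[(3)·(2)·(-1)] = -10
L_3(4) = (6)·(5)·(3)/[(4)·(3)·(1)] = 15/2
Sum: 5·(-5/2) + 9·(6) + 3·(-10) + 7·(15/2) = 64

64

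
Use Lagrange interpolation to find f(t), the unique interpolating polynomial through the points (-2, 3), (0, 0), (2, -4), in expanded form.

f(t) = -(1/8)t^2 - (7/4)t

Build the Lagrange basis polynomials:
L_0(t) = t(t - 2) / [8] = (1/8)t^2 - (1/4)t
L_1(t) = (t + 2)(t - 2) / [-4] = -(1/4)t^2 + 1
L_2(t) = (t + 2)t / [8] = (1/8)t^2 + (1/4)t
f(t) = 3·L_0 + 0·L_1 + (-4)·L_2
  3·L_0(t) = (3/8)t^2 - (3/4)t
  0·L_1(t) = 0
  (-4)·L_2(t) = -(1/2)t^2 - t
Adding term by term: -(1/8)t^2 - (7/4)t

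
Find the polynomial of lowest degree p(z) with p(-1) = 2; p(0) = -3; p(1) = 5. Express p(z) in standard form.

p(z) = (13/2)z^2 + (3/2)z - 3

Build the Lagrange basis polynomials:
L_0(z) = z(z - 1) / [2] = (1/2)z^2 - (1/2)z
L_1(z) = (z + 1)(z - 1) / [-1] = -z^2 + 1
L_2(z) = (z + 1)z / [2] = (1/2)z^2 + (1/2)z
p(z) = 2·L_0 + (-3)·L_1 + 5·L_2
  2·L_0(z) = z^2 - z
  (-3)·L_1(z) = 3z^2 - 3
  5·L_2(z) = (5/2)z^2 + (5/2)z
Adding term by term: (13/2)z^2 + (3/2)z - 3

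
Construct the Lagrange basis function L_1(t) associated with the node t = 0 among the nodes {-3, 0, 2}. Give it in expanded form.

L_1(t) = -(1/6)t^2 - (1/6)t + 1

L_1(t) = (t + 3)(t - 2) / [(3)·(-2)]
       = (t^2 + t - 6) / (-6)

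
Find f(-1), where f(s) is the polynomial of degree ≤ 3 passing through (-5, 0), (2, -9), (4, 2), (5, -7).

-334/7

L_0(-1) = (-3)·(-5)·(-6)/[(-7)·(-9)·(-10)] = 1/7
L_1(-1) = (4)·(-5)·(-6)/[(7)·(-2)·(-3)] = 20/7
L_2(-1) = (4)·(-3)·(-6)/[(9)·(2)·(-1)] = -4
L_3(-1) = (4)·(-3)·(-5)/[(10)·(3)·(1)] = 2
Sum: 0 + (-9)·(20/7) + 2·(-4) + (-7)·(2) = -334/7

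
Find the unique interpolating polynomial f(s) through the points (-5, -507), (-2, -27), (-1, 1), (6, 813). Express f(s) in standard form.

f(s) = 4s^3 - s^2 - 3s + 3

Newton's divided differences:
f[-5,-2] = (-27 - (-507)) / (-2 - (-5)) = 160
f[-2,-1] = (1 - (-27)) / (-1 - (-2)) = 28
f[-1,6] = (813 - 1) / (6 - (-1)) = 116
f[-5,-2,-1] = (28 - 160) / (-1 - (-5)) = -33
f[-2,-1,6] = (116 - 28) / (6 - (-2)) = 11
f[-5,-2,-1,6] = (11 - (-33)) / (6 - (-5)) = 4
f(s) = -507 + 160·(s + 5) + (-33)·(s + 5)(s + 2) + 4·(s + 5)(s + 2)(s + 1)
Expanding: f(s) = 4s^3 - s^2 - 3s + 3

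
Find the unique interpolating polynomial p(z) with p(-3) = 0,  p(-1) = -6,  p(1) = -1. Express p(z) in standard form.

p(z) = (11/8)z^2 + (5/2)z - 39/8

L_0(z) = (z + 1)(z - 1) / [8] = (1/8)z^2 - 1/8
L_1(z) = (z + 3)(z - 1) / [-4] = -(1/4)z^2 - (1/2)z + 3/4
L_2(z) = (z + 3)(z + 1) / [8] = (1/8)z^2 + (1/2)z + 3/8
p(z) = 0·L_0 + (-6)·L_1 + (-1)·L_2
  0·L_0(z) = 0
  (-6)·L_1(z) = (3/2)z^2 + 3z - 9/2
  (-1)·L_2(z) = -(1/8)z^2 - (1/2)z - 3/8
Adding term by term: (11/8)z^2 + (5/2)z - 39/8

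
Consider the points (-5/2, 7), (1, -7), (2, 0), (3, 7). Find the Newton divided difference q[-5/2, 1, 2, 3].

q[-5/2,1] = (-7 - 7) / (1 - (-5/2)) = -4
q[1,2] = (0 - (-7)) / (2 - 1) = 7
q[2,3] = (7 - 0) / (3 - 2) = 7
q[-5/2,1,2] = (7 - (-4)) / (2 - (-5/2)) = 22/9
q[1,2,3] = (7 - 7) / (3 - 1) = 0
q[-5/2,1,2,3] = (0 - 22/9) / (3 - (-5/2)) = -4/9

-4/9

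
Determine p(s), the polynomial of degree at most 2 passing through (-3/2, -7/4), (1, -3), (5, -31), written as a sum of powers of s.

p(s) = -s^2 - s - 1

L_0(s) = (s - 1)(s - 5) / [65/4] = (4/65)s^2 - (24/65)s + 4/13
L_1(s) = (s + 3/2)(s - 5) / [-10] = -(1/10)s^2 + (7/20)s + 3/4
L_2(s) = (s + 3/2)(s - 1) / [26] = (1/26)s^2 + (1/52)s - 3/52
p(s) = (-7/4)·L_0 + (-3)·L_1 + (-31)·L_2
  (-7/4)·L_0(s) = -(7/65)s^2 + (42/65)s - 7/13
  (-3)·L_1(s) = (3/10)s^2 - (21/20)s - 9/4
  (-31)·L_2(s) = -(31/26)s^2 - (31/52)s + 93/52
Adding term by term: -s^2 - s - 1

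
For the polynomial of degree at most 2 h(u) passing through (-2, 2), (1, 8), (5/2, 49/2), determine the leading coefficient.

L_0(u) = (u - 1)(u - 5/2) / [27/2] = (2/27)u^2 - (7/27)u + 5/27
L_1(u) = (u + 2)(u - 5/2) / [-9/2] = -(2/9)u^2 + (1/9)u + 10/9
L_2(u) = (u + 2)(u - 1) / [27/4] = (4/27)u^2 + (4/27)u - 8/27
h(u) = 2·L_0 + 8·L_1 + (49/2)·L_2
Only the coefficient of u^2 is needed; take it from each L_i and combine:
2·(2/27) + 8·(-2/9) + (49/2)·(4/27) = 2

2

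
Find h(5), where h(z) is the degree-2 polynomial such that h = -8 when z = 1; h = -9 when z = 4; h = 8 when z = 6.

-34/15

Evaluate each Lagrange basis at z = 5:
L_0(5) = (1)·(-1)/[(-3)·(-5)] = -1/15
L_1(5) = (4)·(-1)/[(3)·(-2)] = 2/3
L_2(5) = (4)·(1)/[(5)·(2)] = 2/5
Sum: (-8)·(-1/15) + (-9)·(2/3) + 8·(2/5) = -34/15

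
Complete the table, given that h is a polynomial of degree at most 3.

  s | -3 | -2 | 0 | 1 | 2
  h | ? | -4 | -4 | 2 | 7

19/2

The 4 known values determine h uniquely (degree ≤ 3).
Evaluate each Lagrange basis at s = -3:
L_0(-3) = (-3)·(-4)·(-5)/[(-2)·(-3)·(-4)] = 5/2
L_1(-3) = (-1)·(-4)·(-5)/[(2)·(-1)·(-2)] = -5
L_2(-3) = (-1)·(-3)·(-5)/[(3)·(1)·(-1)] = 5
L_3(-3) = (-1)·(-3)·(-4)/[(4)·(2)·(1)] = -3/2
Sum: (-4)·(5/2) + (-4)·(-5) + 2·(5) + 7·(-3/2) = 19/2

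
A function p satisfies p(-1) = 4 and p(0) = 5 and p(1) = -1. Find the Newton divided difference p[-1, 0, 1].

p[-1,0] = (5 - 4) / (0 - (-1)) = 1
p[0,1] = (-1 - 5) / (1 - 0) = -6
p[-1,0,1] = (-6 - 1) / (1 - (-1)) = -7/2

-7/2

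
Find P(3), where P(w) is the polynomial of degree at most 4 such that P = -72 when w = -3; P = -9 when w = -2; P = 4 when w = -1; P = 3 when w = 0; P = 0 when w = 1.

Using Newton's divided-difference form:
P[-3,-2] = (-9 - (-72)) / (-2 - (-3)) = 63
P[-2,-1] = (4 - (-9)) / (-1 - (-2)) = 13
P[-1,0] = (3 - 4) / (0 - (-1)) = -1
P[0,1] = (0 - 3) / (1 - 0) = -3
P[-3,-2,-1] = (13 - 63) / (-1 - (-3)) = -25
P[-2,-1,0] = (-1 - 13) / (0 - (-2)) = -7
P[-1,0,1] = (-3 - (-1)) / (1 - (-1)) = -1
P[-3,-2,-1,0] = (-7 - (-25)) / (0 - (-3)) = 6
P[-2,-1,0,1] = (-1 - (-7)) / (1 - (-2)) = 2
P[-3,-2,-1,0,1] = (2 - 6) / (1 - (-3)) = -1
P(3) = -72 + 63·(6) + (-25)·(6)·(5) + 6·(6)·(5)·(4) + (-1)·(6)·(5)·(4)·(3) = -84

-84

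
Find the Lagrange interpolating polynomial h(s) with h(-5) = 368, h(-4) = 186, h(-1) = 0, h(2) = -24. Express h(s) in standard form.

Build the Lagrange basis polynomials:
L_0(s) = (s + 4)(s + 1)(s - 2) / [-28] = -(1/28)s^3 - (3/28)s^2 + (3/14)s + 2/7
L_1(s) = (s + 5)(s + 1)(s - 2) / [18] = (1/18)s^3 + (2/9)s^2 - (7/18)s - 5/9
L_2(s) = (s + 5)(s + 4)(s - 2) / [-36] = -(1/36)s^3 - (7/36)s^2 - (1/18)s + 10/9
L_3(s) = (s + 5)(s + 4)(s + 1) / [126] = (1/126)s^3 + (5/63)s^2 + (29/126)s + 10/63
h(s) = 368·L_0 + 186·L_1 + 0·L_2 + (-24)·L_3
  368·L_0(s) = -(92/7)s^3 - (276/7)s^2 + (552/7)s + 736/7
  186·L_1(s) = (31/3)s^3 + (124/3)s^2 - (217/3)s - 310/3
  0·L_2(s) = 0
  (-24)·L_3(s) = -(4/21)s^3 - (40/21)s^2 - (116/21)s - 80/21
Adding term by term: -3s^3 + s - 2

h(s) = -3s^3 + s - 2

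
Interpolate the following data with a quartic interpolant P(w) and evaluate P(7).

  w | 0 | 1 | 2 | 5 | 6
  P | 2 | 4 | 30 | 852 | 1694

Evaluate each Lagrange basis at w = 7:
L_0(7) = (6)·(5)·(2)·(1)/[(-1)·(-2)·(-5)·(-6)] = 1
L_1(7) = (7)·(5)·(2)·(1)/[(1)·(-1)·(-4)·(-5)] = -7/2
L_2(7) = (7)·(6)·(2)·(1)/[(2)·(1)·(-3)·(-4)] = 7/2
L_3(7) = (7)·(6)·(5)·(1)/[(5)·(4)·(3)·(-1)] = -7/2
L_4(7) = (7)·(6)·(5)·(2)/[(6)·(5)·(4)·(1)] = 7/2
Sum: 2·(1) + 4·(-7/2) + 30·(7/2) + 852·(-7/2) + 1694·(7/2) = 3040

3040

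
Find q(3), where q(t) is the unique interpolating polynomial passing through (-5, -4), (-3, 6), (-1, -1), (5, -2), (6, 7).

Evaluate each Lagrange basis at t = 3:
L_0(3) = (6)·(4)·(-2)·(-3)/[(-2)·(-4)·(-10)·(-11)] = 9/55
L_1(3) = (8)·(4)·(-2)·(-3)/[(2)·(-2)·(-8)·(-9)] = -2/3
L_2(3) = (8)·(6)·(-2)·(-3)/[(4)·(2)·(-6)·(-7)] = 6/7
L_3(3) = (8)·(6)·(4)·(-3)/[(10)·(8)·(6)·(-1)] = 6/5
L_4(3) = (8)·(6)·(4)·(-2)/[(11)·(9)·(7)·(1)] = -128/231
Sum: (-4)·(9/55) + 6·(-2/3) + (-1)·(6/7) + (-2)·(6/5) + 7·(-128/231) = -1238/105

-1238/105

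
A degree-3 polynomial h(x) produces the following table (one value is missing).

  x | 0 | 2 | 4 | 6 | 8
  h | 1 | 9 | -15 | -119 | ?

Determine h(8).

The 4 known values determine h uniquely (degree ≤ 3).
Evaluate each Lagrange basis at x = 8:
L_0(8) = (6)·(4)·(2)/[(-2)·(-4)·(-6)] = -1
L_1(8) = (8)·(4)·(2)/[(2)·(-2)·(-4)] = 4
L_2(8) = (8)·(6)·(2)/[(4)·(2)·(-2)] = -6
L_3(8) = (8)·(6)·(4)/[(6)·(4)·(2)] = 4
Sum: 1·(-1) + 9·(4) + (-15)·(-6) + (-119)·(4) = -351

-351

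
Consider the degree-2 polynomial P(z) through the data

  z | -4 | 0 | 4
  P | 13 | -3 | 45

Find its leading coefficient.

Build the Lagrange basis polynomials:
L_0(z) = z(z - 4) / [32] = (1/32)z^2 - (1/8)z
L_1(z) = (z + 4)(z - 4) / [-16] = -(1/16)z^2 + 1
L_2(z) = (z + 4)z / [32] = (1/32)z^2 + (1/8)z
P(z) = 13·L_0 + (-3)·L_1 + 45·L_2
Only the coefficient of z^2 is needed; take it from each L_i and combine:
13·(1/32) + (-3)·(-1/16) + 45·(1/32) = 2

2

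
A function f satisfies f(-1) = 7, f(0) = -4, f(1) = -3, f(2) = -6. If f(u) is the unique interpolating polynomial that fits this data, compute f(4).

Evaluate each Lagrange basis at u = 4:
L_0(4) = (4)·(3)·(2)/[(-1)·(-2)·(-3)] = -4
L_1(4) = (5)·(3)·(2)/[(1)·(-1)·(-2)] = 15
L_2(4) = (5)·(4)·(2)/[(2)·(1)·(-1)] = -20
L_3(4) = (5)·(4)·(3)/[(3)·(2)·(1)] = 10
Sum: 7·(-4) + (-4)·(15) + (-3)·(-20) + (-6)·(10) = -88

-88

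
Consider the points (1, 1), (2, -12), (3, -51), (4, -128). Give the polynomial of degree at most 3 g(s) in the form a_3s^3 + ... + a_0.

L_0(s) = (s - 2)(s - 3)(s - 4) / [-6] = -(1/6)s^3 + (3/2)s^2 - (13/3)s + 4
L_1(s) = (s - 1)(s - 3)(s - 4) / [2] = (1/2)s^3 - 4s^2 + (19/2)s - 6
L_2(s) = (s - 1)(s - 2)(s - 4) / [-2] = -(1/2)s^3 + (7/2)s^2 - 7s + 4
L_3(s) = (s - 1)(s - 2)(s - 3) / [6] = (1/6)s^3 - s^2 + (11/6)s - 1
g(s) = 1·L_0 + (-12)·L_1 + (-51)·L_2 + (-128)·L_3
  1·L_0(s) = -(1/6)s^3 + (3/2)s^2 - (13/3)s + 4
  (-12)·L_1(s) = -6s^3 + 48s^2 - 114s + 72
  (-51)·L_2(s) = (51/2)s^3 - (357/2)s^2 + 357s - 204
  (-128)·L_3(s) = -(64/3)s^3 + 128s^2 - (704/3)s + 128
Adding term by term: -2s^3 - s^2 + 4s

g(s) = -2s^3 - s^2 + 4s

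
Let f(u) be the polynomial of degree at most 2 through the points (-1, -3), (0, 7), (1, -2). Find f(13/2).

-3129/8

Using Newton's divided-difference form:
f[-1,0] = (7 - (-3)) / (0 - (-1)) = 10
f[0,1] = (-2 - 7) / (1 - 0) = -9
f[-1,0,1] = (-9 - 10) / (1 - (-1)) = -19/2
f(13/2) = -3 + 10·(15/2) + (-19/2)·(15/2)·(13/2) = -3129/8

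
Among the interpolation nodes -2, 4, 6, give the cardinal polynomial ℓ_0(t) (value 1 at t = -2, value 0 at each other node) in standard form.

ℓ_0(t) = (1/48)t^2 - (5/24)t + 1/2

ℓ_0(t) = (t - 4)(t - 6) / [(-6)·(-8)]
       = (t^2 - 10t + 24) / (48)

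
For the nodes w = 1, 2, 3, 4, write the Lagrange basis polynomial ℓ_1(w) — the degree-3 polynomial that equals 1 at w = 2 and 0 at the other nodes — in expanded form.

ℓ_1(w) = (1/2)w^3 - 4w^2 + (19/2)w - 6

ℓ_1(w) = (w - 1)(w - 3)(w - 4) / [(1)·(-1)·(-2)]
       = (w^3 - 8w^2 + 19w - 12) / (2)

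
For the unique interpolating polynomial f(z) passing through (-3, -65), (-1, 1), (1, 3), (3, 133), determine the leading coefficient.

The leading coefficient equals the top divided difference f[-3,-1,1,3].
f[-3,-1] = (1 - (-65)) / (-1 - (-3)) = 33
f[-1,1] = (3 - 1) / (1 - (-1)) = 1
f[1,3] = (133 - 3) / (3 - 1) = 65
f[-3,-1,1] = (1 - 33) / (1 - (-3)) = -8
f[-1,1,3] = (65 - 1) / (3 - (-1)) = 16
f[-3,-1,1,3] = (16 - (-8)) / (3 - (-3)) = 4

4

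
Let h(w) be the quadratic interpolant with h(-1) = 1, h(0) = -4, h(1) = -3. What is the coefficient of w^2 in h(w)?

The leading coefficient equals the top divided difference h[-1,0,1].
h[-1,0] = (-4 - 1) / (0 - (-1)) = -5
h[0,1] = (-3 - (-4)) / (1 - 0) = 1
h[-1,0,1] = (1 - (-5)) / (1 - (-1)) = 3

3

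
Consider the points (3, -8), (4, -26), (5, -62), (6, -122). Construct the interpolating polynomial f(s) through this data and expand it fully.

f(s) = -s^3 + 3s^2 - 2s - 2

Newton's divided differences:
f[3,4] = (-26 - (-8)) / (4 - 3) = -18
f[4,5] = (-62 - (-26)) / (5 - 4) = -36
f[5,6] = (-122 - (-62)) / (6 - 5) = -60
f[3,4,5] = (-36 - (-18)) / (5 - 3) = -9
f[4,5,6] = (-60 - (-36)) / (6 - 4) = -12
f[3,4,5,6] = (-12 - (-9)) / (6 - 3) = -1
f(s) = -8 + (-18)·(s - 3) + (-9)·(s - 3)(s - 4) + (-1)·(s - 3)(s - 4)(s - 5)
Expanding: f(s) = -s^3 + 3s^2 - 2s - 2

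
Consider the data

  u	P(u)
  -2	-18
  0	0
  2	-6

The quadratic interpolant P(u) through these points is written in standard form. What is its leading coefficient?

The leading coefficient equals the top divided difference P[-2,0,2].
P[-2,0] = (0 - (-18)) / (0 - (-2)) = 9
P[0,2] = (-6 - 0) / (2 - 0) = -3
P[-2,0,2] = (-3 - 9) / (2 - (-2)) = -3

-3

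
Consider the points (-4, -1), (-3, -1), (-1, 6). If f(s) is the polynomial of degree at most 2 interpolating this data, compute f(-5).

4/3

Evaluate each Lagrange basis at s = -5:
L_0(-5) = (-2)·(-4)/[(-1)·(-3)] = 8/3
L_1(-5) = (-1)·(-4)/[(1)·(-2)] = -2
L_2(-5) = (-1)·(-2)/[(3)·(2)] = 1/3
Sum: (-1)·(8/3) + (-1)·(-2) + 6·(1/3) = 4/3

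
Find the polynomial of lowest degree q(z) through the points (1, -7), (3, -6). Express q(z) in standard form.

q(z) = (1/2)z - 15/2

L_0(z) = (z - 3) / [-2] = -(1/2)z + 3/2
L_1(z) = (z - 1) / [2] = (1/2)z - 1/2
q(z) = (-7)·L_0 + (-6)·L_1
  (-7)·L_0(z) = (7/2)z - 21/2
  (-6)·L_1(z) = -3z + 3
Adding term by term: (1/2)z - 15/2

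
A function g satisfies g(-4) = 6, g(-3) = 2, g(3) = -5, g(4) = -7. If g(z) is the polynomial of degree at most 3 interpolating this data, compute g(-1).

L_0(-1) = (2)·(-4)·(-5)/[(-1)·(-7)·(-8)] = -5/7
L_1(-1) = (3)·(-4)·(-5)/[(1)·(-6)·(-7)] = 10/7
L_2(-1) = (3)·(2)·(-5)/[(7)·(6)·(-1)] = 5/7
L_3(-1) = (3)·(2)·(-4)/[(8)·(7)·(1)] = -3/7
Sum: 6·(-5/7) + 2·(10/7) + (-5)·(5/7) + (-7)·(-3/7) = -2

-2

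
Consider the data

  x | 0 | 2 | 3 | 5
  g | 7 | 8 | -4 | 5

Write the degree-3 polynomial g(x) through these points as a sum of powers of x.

g(x) = (29/15)x^3 - (83/6)x^2 + (613/30)x + 7

Newton's divided differences:
g[0,2] = (8 - 7) / (2 - 0) = 1/2
g[2,3] = (-4 - 8) / (3 - 2) = -12
g[3,5] = (5 - (-4)) / (5 - 3) = 9/2
g[0,2,3] = (-12 - 1/2) / (3 - 0) = -25/6
g[2,3,5] = (9/2 - (-12)) / (5 - 2) = 11/2
g[0,2,3,5] = (11/2 - (-25/6)) / (5 - 0) = 29/15
g(x) = 7 + (1/2)·x + (-25/6)·x(x - 2) + (29/15)·x(x - 2)(x - 3)
Expanding: g(x) = (29/15)x^3 - (83/6)x^2 + (613/30)x + 7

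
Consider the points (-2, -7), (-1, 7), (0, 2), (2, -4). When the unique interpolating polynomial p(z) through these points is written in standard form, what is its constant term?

L_0(z) = (z + 1)z(z - 2) / [-8] = -(1/8)z^3 + (1/8)z^2 + (1/4)z
L_1(z) = (z + 2)z(z - 2) / [3] = (1/3)z^3 - (4/3)z
L_2(z) = (z + 2)(z + 1)(z - 2) / [-4] = -(1/4)z^3 - (1/4)z^2 + z + 1
L_3(z) = (z + 2)(z + 1)z / [24] = (1/24)z^3 + (1/8)z^2 + (1/12)z
p(z) = (-7)·L_0 + 7·L_1 + 2·L_2 + (-4)·L_3
Only the constant term is needed; take it from each L_i and combine:
(-7)·(0) + 7·(0) + 2·(1) + (-4)·(0) = 2

2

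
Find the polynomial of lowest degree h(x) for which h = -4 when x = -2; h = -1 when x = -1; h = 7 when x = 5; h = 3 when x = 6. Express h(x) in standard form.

Build the Lagrange basis polynomials:
L_0(x) = (x + 1)(x - 5)(x - 6) / [-56] = -(1/56)x^3 + (5/28)x^2 - (19/56)x - 15/28
L_1(x) = (x + 2)(x - 5)(x - 6) / [42] = (1/42)x^3 - (3/14)x^2 + (4/21)x + 10/7
L_2(x) = (x + 2)(x + 1)(x - 6) / [-42] = -(1/42)x^3 + (1/14)x^2 + (8/21)x + 2/7
L_3(x) = (x + 2)(x + 1)(x - 5) / [56] = (1/56)x^3 - (1/28)x^2 - (13/56)x - 5/28
h(x) = (-4)·L_0 + (-1)·L_1 + 7·L_2 + 3·L_3
  (-4)·L_0(x) = (1/14)x^3 - (5/7)x^2 + (19/14)x + 15/7
  (-1)·L_1(x) = -(1/42)x^3 + (3/14)x^2 - (4/21)x - 10/7
  7·L_2(x) = -(1/6)x^3 + (1/2)x^2 + (8/3)x + 2
  3·L_3(x) = (3/56)x^3 - (3/28)x^2 - (39/56)x - 15/28
Adding term by term: -(11/168)x^3 - (3/28)x^2 + (527/168)x + 61/28

h(x) = -(11/168)x^3 - (3/28)x^2 + (527/168)x + 61/28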